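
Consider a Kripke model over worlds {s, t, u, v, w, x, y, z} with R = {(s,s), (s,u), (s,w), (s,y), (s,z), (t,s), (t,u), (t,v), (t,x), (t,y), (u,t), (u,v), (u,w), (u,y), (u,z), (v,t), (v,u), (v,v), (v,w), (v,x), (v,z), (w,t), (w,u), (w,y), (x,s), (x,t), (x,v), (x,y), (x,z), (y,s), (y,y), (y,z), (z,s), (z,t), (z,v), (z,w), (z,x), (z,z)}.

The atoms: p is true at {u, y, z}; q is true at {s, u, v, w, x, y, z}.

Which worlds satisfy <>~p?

{s, t, u, v, w, x, y, z}

s: successors {s, u, w, y, z}; ~p there: s:T, u:F, w:T, y:F, z:F. ✓
t: successors {s, u, v, x, y}; ~p there: s:T, u:F, v:T, x:T, y:F. ✓
u: successors {t, v, w, y, z}; ~p there: t:T, v:T, w:T, y:F, z:F. ✓
v: successors {t, u, v, w, x, z}; ~p there: t:T, u:F, v:T, w:T, x:T, z:F. ✓
w: successors {t, u, y}; ~p there: t:T, u:F, y:F. ✓
x: successors {s, t, v, y, z}; ~p there: s:T, t:T, v:T, y:F, z:F. ✓
y: successors {s, y, z}; ~p there: s:T, y:F, z:F. ✓
z: successors {s, t, v, w, x, z}; ~p there: s:T, t:T, v:T, w:T, x:T, z:F. ✓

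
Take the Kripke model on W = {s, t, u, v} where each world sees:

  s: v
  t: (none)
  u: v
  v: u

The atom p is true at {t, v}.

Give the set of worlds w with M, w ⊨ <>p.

s: successors {v}; p there: v:T. ✓
t: no successors, so <>p fails. ✗
u: successors {v}; p there: v:T. ✓
v: successors {u}; p there: u:F. ✗

{s, u}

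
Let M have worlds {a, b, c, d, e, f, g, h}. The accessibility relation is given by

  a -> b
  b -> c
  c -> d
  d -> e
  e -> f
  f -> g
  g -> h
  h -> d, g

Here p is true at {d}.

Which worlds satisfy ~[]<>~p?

{b}

a: []<>~p is T. ✗
b: []<>~p is F. ✓
c: []<>~p is T. ✗
d: []<>~p is T. ✗
e: []<>~p is T. ✗
f: []<>~p is T. ✗
g: []<>~p is T. ✗
h: []<>~p is T. ✗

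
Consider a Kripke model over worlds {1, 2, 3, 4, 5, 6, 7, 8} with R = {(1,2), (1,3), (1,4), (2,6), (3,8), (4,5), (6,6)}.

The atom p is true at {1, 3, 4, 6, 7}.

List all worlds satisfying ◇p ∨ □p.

1: ◇p is T, □p is F. ✓
2: ◇p is T, □p is T. ✓
3: ◇p is F, □p is F. ✗
4: ◇p is F, □p is F. ✗
5: ◇p is F, □p is T. ✓
6: ◇p is T, □p is T. ✓
7: ◇p is F, □p is T. ✓
8: ◇p is F, □p is T. ✓

{1, 2, 5, 6, 7, 8}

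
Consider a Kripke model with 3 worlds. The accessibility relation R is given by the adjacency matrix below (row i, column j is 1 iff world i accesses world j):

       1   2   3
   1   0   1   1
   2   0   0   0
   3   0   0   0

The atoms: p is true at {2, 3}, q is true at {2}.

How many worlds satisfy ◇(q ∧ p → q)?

1

1: successors {2, 3}; q ∧ p → q there: 2:T, 3:T. ✓
2: no successors, so ◇(q ∧ p → q) fails. ✗
3: no successors, so ◇(q ∧ p → q) fails. ✗
Satisfying worlds: {1}.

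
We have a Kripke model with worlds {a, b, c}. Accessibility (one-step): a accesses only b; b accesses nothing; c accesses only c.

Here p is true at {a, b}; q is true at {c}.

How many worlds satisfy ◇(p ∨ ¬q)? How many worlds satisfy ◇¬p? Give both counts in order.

1 and 1

For ◇(p ∨ ¬q):
a: successors {b}; p ∨ ¬q there: b:T. ✓
b: no successors, so ◇(p ∨ ¬q) fails. ✗
c: successors {c}; p ∨ ¬q there: c:F. ✗
— 1 world.
For ◇¬p:
a: successors {b}; ¬p there: b:F. ✗
b: no successors, so ◇¬p fails. ✗
c: successors {c}; ¬p there: c:T. ✓
— 1 world.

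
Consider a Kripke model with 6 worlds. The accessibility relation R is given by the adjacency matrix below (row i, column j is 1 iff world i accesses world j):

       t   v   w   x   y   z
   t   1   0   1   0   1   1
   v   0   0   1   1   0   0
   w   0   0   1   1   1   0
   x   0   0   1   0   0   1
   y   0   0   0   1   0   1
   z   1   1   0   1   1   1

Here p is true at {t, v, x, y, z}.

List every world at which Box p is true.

{y, z}

t: successors {t, w, y, z}; p there: t:T, w:F, y:T, z:T. ✗
v: successors {w, x}; p there: w:F, x:T. ✗
w: successors {w, x, y}; p there: w:F, x:T, y:T. ✗
x: successors {w, z}; p there: w:F, z:T. ✗
y: successors {x, z}; p there: x:T, z:T. ✓
z: successors {t, v, x, y, z}; p there: t:T, v:T, x:T, y:T, z:T. ✓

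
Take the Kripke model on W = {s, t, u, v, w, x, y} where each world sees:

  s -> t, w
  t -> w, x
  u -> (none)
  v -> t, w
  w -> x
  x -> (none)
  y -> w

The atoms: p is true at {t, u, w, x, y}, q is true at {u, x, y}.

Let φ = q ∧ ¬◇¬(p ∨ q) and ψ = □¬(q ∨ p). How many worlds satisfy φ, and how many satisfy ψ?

For q ∧ ¬◇¬(p ∨ q):
s: q is F, ¬◇¬(p ∨ q) is T. ✗
t: q is F, ¬◇¬(p ∨ q) is T. ✗
u: q is T, ¬◇¬(p ∨ q) is T. ✓
v: q is F, ¬◇¬(p ∨ q) is T. ✗
w: q is F, ¬◇¬(p ∨ q) is T. ✗
x: q is T, ¬◇¬(p ∨ q) is T. ✓
y: q is T, ¬◇¬(p ∨ q) is T. ✓
— 3 worlds.
For □¬(q ∨ p):
s: successors {t, w}; ¬(q ∨ p) there: t:F, w:F. ✗
t: successors {w, x}; ¬(q ∨ p) there: w:F, x:F. ✗
u: no successors, so □¬(q ∨ p) holds vacuously. ✓
v: successors {t, w}; ¬(q ∨ p) there: t:F, w:F. ✗
w: successors {x}; ¬(q ∨ p) there: x:F. ✗
x: no successors, so □¬(q ∨ p) holds vacuously. ✓
y: successors {w}; ¬(q ∨ p) there: w:F. ✗
— 2 worlds.

3 and 2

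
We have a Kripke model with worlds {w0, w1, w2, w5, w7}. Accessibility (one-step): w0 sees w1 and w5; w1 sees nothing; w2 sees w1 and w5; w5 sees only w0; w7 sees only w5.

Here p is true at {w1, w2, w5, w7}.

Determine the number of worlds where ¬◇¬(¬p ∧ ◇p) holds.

w0: ◇¬(¬p ∧ ◇p) is T. ✗
w1: ◇¬(¬p ∧ ◇p) is F. ✓
w2: ◇¬(¬p ∧ ◇p) is T. ✗
w5: ◇¬(¬p ∧ ◇p) is F. ✓
w7: ◇¬(¬p ∧ ◇p) is T. ✗
Satisfying worlds: {w1, w5}.

2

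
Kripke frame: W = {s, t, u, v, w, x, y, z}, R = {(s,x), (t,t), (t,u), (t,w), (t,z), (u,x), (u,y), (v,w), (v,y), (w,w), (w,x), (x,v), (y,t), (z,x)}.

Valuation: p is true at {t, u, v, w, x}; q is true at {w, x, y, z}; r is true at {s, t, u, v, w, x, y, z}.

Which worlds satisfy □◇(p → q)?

{t, x, y}

s: successors {x}; ◇(p → q) there: x:F. ✗
t: successors {t, u, w, z}; ◇(p → q) there: t:T, u:T, w:T, z:T. ✓
u: successors {x, y}; ◇(p → q) there: x:F, y:F. ✗
v: successors {w, y}; ◇(p → q) there: w:T, y:F. ✗
w: successors {w, x}; ◇(p → q) there: w:T, x:F. ✗
x: successors {v}; ◇(p → q) there: v:T. ✓
y: successors {t}; ◇(p → q) there: t:T. ✓
z: successors {x}; ◇(p → q) there: x:F. ✗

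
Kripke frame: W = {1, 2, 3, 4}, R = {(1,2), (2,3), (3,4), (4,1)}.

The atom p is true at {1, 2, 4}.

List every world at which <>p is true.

1: successors {2}; p there: 2:T. ✓
2: successors {3}; p there: 3:F. ✗
3: successors {4}; p there: 4:T. ✓
4: successors {1}; p there: 1:T. ✓

{1, 3, 4}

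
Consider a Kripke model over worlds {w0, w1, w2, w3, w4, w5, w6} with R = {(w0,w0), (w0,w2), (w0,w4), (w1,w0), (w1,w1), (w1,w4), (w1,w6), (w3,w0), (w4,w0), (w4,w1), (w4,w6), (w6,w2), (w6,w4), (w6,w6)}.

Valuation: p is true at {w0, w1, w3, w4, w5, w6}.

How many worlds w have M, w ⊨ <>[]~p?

w0: successors {w0, w2, w4}; []~p there: w0:F, w2:T, w4:F. ✓
w1: successors {w0, w1, w4, w6}; []~p there: w0:F, w1:F, w4:F, w6:F. ✗
w2: no successors, so <>[]~p fails. ✗
w3: successors {w0}; []~p there: w0:F. ✗
w4: successors {w0, w1, w6}; []~p there: w0:F, w1:F, w6:F. ✗
w5: no successors, so <>[]~p fails. ✗
w6: successors {w2, w4, w6}; []~p there: w2:T, w4:F, w6:F. ✓
Satisfying worlds: {w0, w6}.

2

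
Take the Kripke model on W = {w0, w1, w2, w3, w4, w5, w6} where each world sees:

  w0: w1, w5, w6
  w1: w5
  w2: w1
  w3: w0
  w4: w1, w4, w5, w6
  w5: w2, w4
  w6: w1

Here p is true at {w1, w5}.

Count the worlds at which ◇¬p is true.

w0: successors {w1, w5, w6}; ¬p there: w1:F, w5:F, w6:T. ✓
w1: successors {w5}; ¬p there: w5:F. ✗
w2: successors {w1}; ¬p there: w1:F. ✗
w3: successors {w0}; ¬p there: w0:T. ✓
w4: successors {w1, w4, w5, w6}; ¬p there: w1:F, w4:T, w5:F, w6:T. ✓
w5: successors {w2, w4}; ¬p there: w2:T, w4:T. ✓
w6: successors {w1}; ¬p there: w1:F. ✗
Satisfying worlds: {w0, w3, w4, w5}.

4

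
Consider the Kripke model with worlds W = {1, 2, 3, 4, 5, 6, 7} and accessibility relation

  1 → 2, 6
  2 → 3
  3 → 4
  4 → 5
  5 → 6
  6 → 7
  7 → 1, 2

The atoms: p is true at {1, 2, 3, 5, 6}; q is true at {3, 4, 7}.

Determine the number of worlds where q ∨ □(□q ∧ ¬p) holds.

3

1: q is F, □(□q ∧ ¬p) is F. ✗
2: q is F, □(□q ∧ ¬p) is F. ✗
3: q is T, □(□q ∧ ¬p) is F. ✓
4: q is T, □(□q ∧ ¬p) is F. ✓
5: q is F, □(□q ∧ ¬p) is F. ✗
6: q is F, □(□q ∧ ¬p) is F. ✗
7: q is T, □(□q ∧ ¬p) is F. ✓
Satisfying worlds: {3, 4, 7}.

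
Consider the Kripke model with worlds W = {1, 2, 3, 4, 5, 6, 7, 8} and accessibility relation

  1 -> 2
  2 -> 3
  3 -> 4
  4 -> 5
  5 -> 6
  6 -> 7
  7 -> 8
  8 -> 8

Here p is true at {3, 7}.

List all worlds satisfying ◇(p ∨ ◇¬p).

{2, 3, 4, 6, 7, 8}

1: successors {2}; p ∨ ◇¬p there: 2:F. ✗
2: successors {3}; p ∨ ◇¬p there: 3:T. ✓
3: successors {4}; p ∨ ◇¬p there: 4:T. ✓
4: successors {5}; p ∨ ◇¬p there: 5:T. ✓
5: successors {6}; p ∨ ◇¬p there: 6:F. ✗
6: successors {7}; p ∨ ◇¬p there: 7:T. ✓
7: successors {8}; p ∨ ◇¬p there: 8:T. ✓
8: successors {8}; p ∨ ◇¬p there: 8:T. ✓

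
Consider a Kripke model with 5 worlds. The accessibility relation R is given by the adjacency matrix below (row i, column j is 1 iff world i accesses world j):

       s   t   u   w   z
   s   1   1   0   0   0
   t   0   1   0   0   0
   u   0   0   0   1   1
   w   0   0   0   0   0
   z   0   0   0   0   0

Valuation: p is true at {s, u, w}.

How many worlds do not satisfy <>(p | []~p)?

s: successors {s, t}; p | []~p there: s:T, t:T. ✓
t: successors {t}; p | []~p there: t:T. ✓
u: successors {w, z}; p | []~p there: w:T, z:T. ✓
w: no successors, so <>(p | []~p) fails. ✗
z: no successors, so <>(p | []~p) fails. ✗
Satisfying worlds: {s, t, u}.
So <>(p | []~p) fails at the other 2 worlds.

2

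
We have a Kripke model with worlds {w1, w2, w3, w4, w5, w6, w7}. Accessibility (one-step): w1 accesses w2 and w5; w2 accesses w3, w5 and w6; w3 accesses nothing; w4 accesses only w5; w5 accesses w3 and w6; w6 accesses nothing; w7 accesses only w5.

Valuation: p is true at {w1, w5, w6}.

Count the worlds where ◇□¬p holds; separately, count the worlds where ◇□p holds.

2 and 2

For ◇□¬p:
w1: successors {w2, w5}; □¬p there: w2:F, w5:F. ✗
w2: successors {w3, w5, w6}; □¬p there: w3:T, w5:F, w6:T. ✓
w3: no successors, so ◇□¬p fails. ✗
w4: successors {w5}; □¬p there: w5:F. ✗
w5: successors {w3, w6}; □¬p there: w3:T, w6:T. ✓
w6: no successors, so ◇□¬p fails. ✗
w7: successors {w5}; □¬p there: w5:F. ✗
— 2 worlds.
For ◇□p:
w1: successors {w2, w5}; □p there: w2:F, w5:F. ✗
w2: successors {w3, w5, w6}; □p there: w3:T, w5:F, w6:T. ✓
w3: no successors, so ◇□p fails. ✗
w4: successors {w5}; □p there: w5:F. ✗
w5: successors {w3, w6}; □p there: w3:T, w6:T. ✓
w6: no successors, so ◇□p fails. ✗
w7: successors {w5}; □p there: w5:F. ✗
— 2 worlds.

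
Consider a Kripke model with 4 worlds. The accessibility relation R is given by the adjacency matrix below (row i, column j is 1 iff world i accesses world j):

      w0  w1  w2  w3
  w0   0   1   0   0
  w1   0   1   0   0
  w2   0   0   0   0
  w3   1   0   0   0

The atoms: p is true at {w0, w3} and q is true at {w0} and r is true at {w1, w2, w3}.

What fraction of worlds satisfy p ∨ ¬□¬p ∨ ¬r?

w0: p ∨ ¬□¬p is T, ¬r is T. ✓
w1: p ∨ ¬□¬p is F, ¬r is F. ✗
w2: p ∨ ¬□¬p is F, ¬r is F. ✗
w3: p ∨ ¬□¬p is T, ¬r is F. ✓
That's 2 of 4 worlds, so 2/4 = 1/2.

1/2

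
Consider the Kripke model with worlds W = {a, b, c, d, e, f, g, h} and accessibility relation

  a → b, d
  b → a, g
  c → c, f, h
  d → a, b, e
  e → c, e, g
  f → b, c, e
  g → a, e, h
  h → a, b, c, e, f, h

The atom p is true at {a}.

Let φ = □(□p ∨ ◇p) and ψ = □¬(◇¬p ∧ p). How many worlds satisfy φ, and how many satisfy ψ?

1 and 4

For □(□p ∨ ◇p):
a: successors {b, d}; □p ∨ ◇p there: b:T, d:T. ✓
b: successors {a, g}; □p ∨ ◇p there: a:F, g:T. ✗
c: successors {c, f, h}; □p ∨ ◇p there: c:F, f:F, h:T. ✗
d: successors {a, b, e}; □p ∨ ◇p there: a:F, b:T, e:F. ✗
e: successors {c, e, g}; □p ∨ ◇p there: c:F, e:F, g:T. ✗
f: successors {b, c, e}; □p ∨ ◇p there: b:T, c:F, e:F. ✗
g: successors {a, e, h}; □p ∨ ◇p there: a:F, e:F, h:T. ✗
h: successors {a, b, c, e, f, h}; □p ∨ ◇p there: a:F, b:T, c:F, e:F, f:F, h:T. ✗
— 1 world.
For □¬(◇¬p ∧ p):
a: successors {b, d}; ¬(◇¬p ∧ p) there: b:T, d:T. ✓
b: successors {a, g}; ¬(◇¬p ∧ p) there: a:F, g:T. ✗
c: successors {c, f, h}; ¬(◇¬p ∧ p) there: c:T, f:T, h:T. ✓
d: successors {a, b, e}; ¬(◇¬p ∧ p) there: a:F, b:T, e:T. ✗
e: successors {c, e, g}; ¬(◇¬p ∧ p) there: c:T, e:T, g:T. ✓
f: successors {b, c, e}; ¬(◇¬p ∧ p) there: b:T, c:T, e:T. ✓
g: successors {a, e, h}; ¬(◇¬p ∧ p) there: a:F, e:T, h:T. ✗
h: successors {a, b, c, e, f, h}; ¬(◇¬p ∧ p) there: a:F, b:T, c:T, e:T, f:T, h:T. ✗
— 4 worlds.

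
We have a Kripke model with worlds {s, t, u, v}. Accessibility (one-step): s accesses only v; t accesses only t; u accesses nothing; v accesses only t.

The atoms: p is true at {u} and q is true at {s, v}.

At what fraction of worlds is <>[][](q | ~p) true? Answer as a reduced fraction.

3/4

s: successors {v}; [][](q | ~p) there: v:T. ✓
t: successors {t}; [][](q | ~p) there: t:T. ✓
u: no successors, so <>[][](q | ~p) fails. ✗
v: successors {t}; [][](q | ~p) there: t:T. ✓
That's 3 of 4 worlds, so 3/4.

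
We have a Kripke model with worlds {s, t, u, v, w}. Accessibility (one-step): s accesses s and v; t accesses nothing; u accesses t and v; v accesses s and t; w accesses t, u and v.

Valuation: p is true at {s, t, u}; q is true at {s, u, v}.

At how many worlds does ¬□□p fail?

s: □□p is F. ✓
t: □□p is T. ✗
u: □□p is T. ✗
v: □□p is F. ✓
w: □□p is F. ✓
Satisfying worlds: {s, v, w}.
So ¬□□p fails at the other 2 worlds.

2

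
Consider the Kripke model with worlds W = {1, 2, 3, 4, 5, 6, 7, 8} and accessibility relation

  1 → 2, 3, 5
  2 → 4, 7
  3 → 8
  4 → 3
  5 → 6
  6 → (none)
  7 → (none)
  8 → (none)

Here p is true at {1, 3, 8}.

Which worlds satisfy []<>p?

1: successors {2, 3, 5}; <>p there: 2:F, 3:T, 5:F. ✗
2: successors {4, 7}; <>p there: 4:T, 7:F. ✗
3: successors {8}; <>p there: 8:F. ✗
4: successors {3}; <>p there: 3:T. ✓
5: successors {6}; <>p there: 6:F. ✗
6: no successors, so []<>p holds vacuously. ✓
7: no successors, so []<>p holds vacuously. ✓
8: no successors, so []<>p holds vacuously. ✓

{4, 6, 7, 8}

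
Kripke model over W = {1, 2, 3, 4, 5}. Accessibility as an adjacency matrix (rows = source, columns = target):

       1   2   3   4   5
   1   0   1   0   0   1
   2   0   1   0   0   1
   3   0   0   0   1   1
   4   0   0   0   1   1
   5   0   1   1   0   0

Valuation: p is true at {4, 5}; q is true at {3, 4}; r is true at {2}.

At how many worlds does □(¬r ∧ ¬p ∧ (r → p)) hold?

0

1: successors {2, 5}; ¬r ∧ ¬p ∧ (r → p) there: 2:F, 5:F. ✗
2: successors {2, 5}; ¬r ∧ ¬p ∧ (r → p) there: 2:F, 5:F. ✗
3: successors {4, 5}; ¬r ∧ ¬p ∧ (r → p) there: 4:F, 5:F. ✗
4: successors {4, 5}; ¬r ∧ ¬p ∧ (r → p) there: 4:F, 5:F. ✗
5: successors {2, 3}; ¬r ∧ ¬p ∧ (r → p) there: 2:F, 3:T. ✗
Satisfying worlds: ∅.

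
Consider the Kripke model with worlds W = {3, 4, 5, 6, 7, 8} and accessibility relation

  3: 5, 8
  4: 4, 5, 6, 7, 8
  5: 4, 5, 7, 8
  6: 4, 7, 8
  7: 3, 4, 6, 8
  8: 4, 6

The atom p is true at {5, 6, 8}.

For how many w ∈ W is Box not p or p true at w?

3: Box not p is F, p is F. ✗
4: Box not p is F, p is F. ✗
5: Box not p is F, p is T. ✓
6: Box not p is F, p is T. ✓
7: Box not p is F, p is F. ✗
8: Box not p is F, p is T. ✓
Satisfying worlds: {5, 6, 8}.

3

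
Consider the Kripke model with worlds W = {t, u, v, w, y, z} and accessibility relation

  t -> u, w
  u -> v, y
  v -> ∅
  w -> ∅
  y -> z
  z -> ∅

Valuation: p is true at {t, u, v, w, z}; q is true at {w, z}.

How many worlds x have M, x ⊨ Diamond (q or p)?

3

t: successors {u, w}; q or p there: u:T, w:T. ✓
u: successors {v, y}; q or p there: v:T, y:F. ✓
v: no successors, so Diamond (q or p) fails. ✗
w: no successors, so Diamond (q or p) fails. ✗
y: successors {z}; q or p there: z:T. ✓
z: no successors, so Diamond (q or p) fails. ✗
Satisfying worlds: {t, u, y}.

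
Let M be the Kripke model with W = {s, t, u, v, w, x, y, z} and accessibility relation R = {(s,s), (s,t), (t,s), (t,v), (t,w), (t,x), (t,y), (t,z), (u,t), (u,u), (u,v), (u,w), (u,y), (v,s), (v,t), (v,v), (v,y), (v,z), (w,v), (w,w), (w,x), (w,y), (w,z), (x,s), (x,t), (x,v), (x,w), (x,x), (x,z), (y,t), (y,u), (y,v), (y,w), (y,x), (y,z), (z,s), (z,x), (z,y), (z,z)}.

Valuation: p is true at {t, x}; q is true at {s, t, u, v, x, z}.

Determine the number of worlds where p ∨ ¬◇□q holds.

5

s: p is F, ¬◇□q is F. ✗
t: p is T, ¬◇□q is F. ✓
u: p is F, ¬◇□q is T. ✓
v: p is F, ¬◇□q is F. ✗
w: p is F, ¬◇□q is T. ✓
x: p is T, ¬◇□q is F. ✓
y: p is F, ¬◇□q is T. ✓
z: p is F, ¬◇□q is F. ✗
Satisfying worlds: {t, u, w, x, y}.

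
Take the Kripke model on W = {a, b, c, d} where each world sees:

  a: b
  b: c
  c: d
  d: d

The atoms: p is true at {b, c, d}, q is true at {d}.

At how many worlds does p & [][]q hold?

3

a: p is F, [][]q is F. ✗
b: p is T, [][]q is T. ✓
c: p is T, [][]q is T. ✓
d: p is T, [][]q is T. ✓
Satisfying worlds: {b, c, d}.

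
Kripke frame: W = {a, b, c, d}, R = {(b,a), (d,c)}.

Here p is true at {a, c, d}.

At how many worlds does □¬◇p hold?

a: no successors, so □¬◇p holds vacuously. ✓
b: successors {a}; ¬◇p there: a:T. ✓
c: no successors, so □¬◇p holds vacuously. ✓
d: successors {c}; ¬◇p there: c:T. ✓
Satisfying worlds: {a, b, c, d}.

4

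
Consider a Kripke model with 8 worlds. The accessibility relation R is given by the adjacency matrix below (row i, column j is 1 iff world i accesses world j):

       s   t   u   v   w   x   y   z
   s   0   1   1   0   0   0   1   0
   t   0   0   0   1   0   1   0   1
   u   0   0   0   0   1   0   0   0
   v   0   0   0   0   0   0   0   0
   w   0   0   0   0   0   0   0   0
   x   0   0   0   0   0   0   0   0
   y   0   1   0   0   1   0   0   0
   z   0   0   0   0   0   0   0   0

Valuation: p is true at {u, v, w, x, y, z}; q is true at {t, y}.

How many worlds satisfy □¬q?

6

s: successors {t, u, y}; ¬q there: t:F, u:T, y:F. ✗
t: successors {v, x, z}; ¬q there: v:T, x:T, z:T. ✓
u: successors {w}; ¬q there: w:T. ✓
v: no successors, so □¬q holds vacuously. ✓
w: no successors, so □¬q holds vacuously. ✓
x: no successors, so □¬q holds vacuously. ✓
y: successors {t, w}; ¬q there: t:F, w:T. ✗
z: no successors, so □¬q holds vacuously. ✓
Satisfying worlds: {t, u, v, w, x, z}.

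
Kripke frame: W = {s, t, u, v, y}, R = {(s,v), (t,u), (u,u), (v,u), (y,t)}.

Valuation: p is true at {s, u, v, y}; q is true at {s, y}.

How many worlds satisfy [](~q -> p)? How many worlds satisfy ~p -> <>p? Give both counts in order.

For [](~q -> p):
s: successors {v}; ~q -> p there: v:T. ✓
t: successors {u}; ~q -> p there: u:T. ✓
u: successors {u}; ~q -> p there: u:T. ✓
v: successors {u}; ~q -> p there: u:T. ✓
y: successors {t}; ~q -> p there: t:F. ✗
— 4 worlds.
For ~p -> <>p:
s: ~p is F, <>p is T. ✓
t: ~p is T, <>p is T. ✓
u: ~p is F, <>p is T. ✓
v: ~p is F, <>p is T. ✓
y: ~p is F, <>p is F. ✓
— 5 worlds.

4 and 5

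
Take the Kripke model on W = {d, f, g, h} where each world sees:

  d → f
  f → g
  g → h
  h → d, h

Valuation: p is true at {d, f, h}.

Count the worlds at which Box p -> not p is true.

d: Box p is T, not p is F. ✗
f: Box p is F, not p is F. ✓
g: Box p is T, not p is T. ✓
h: Box p is T, not p is F. ✗
Satisfying worlds: {f, g}.

2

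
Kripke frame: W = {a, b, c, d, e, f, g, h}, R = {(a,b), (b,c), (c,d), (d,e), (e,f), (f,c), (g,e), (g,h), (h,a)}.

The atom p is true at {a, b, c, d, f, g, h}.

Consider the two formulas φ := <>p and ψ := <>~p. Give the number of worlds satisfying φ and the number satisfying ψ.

For <>p:
a: successors {b}; p there: b:T. ✓
b: successors {c}; p there: c:T. ✓
c: successors {d}; p there: d:T. ✓
d: successors {e}; p there: e:F. ✗
e: successors {f}; p there: f:T. ✓
f: successors {c}; p there: c:T. ✓
g: successors {e, h}; p there: e:F, h:T. ✓
h: successors {a}; p there: a:T. ✓
— 7 worlds.
For <>~p:
a: successors {b}; ~p there: b:F. ✗
b: successors {c}; ~p there: c:F. ✗
c: successors {d}; ~p there: d:F. ✗
d: successors {e}; ~p there: e:T. ✓
e: successors {f}; ~p there: f:F. ✗
f: successors {c}; ~p there: c:F. ✗
g: successors {e, h}; ~p there: e:T, h:F. ✓
h: successors {a}; ~p there: a:F. ✗
— 2 worlds.

7 and 2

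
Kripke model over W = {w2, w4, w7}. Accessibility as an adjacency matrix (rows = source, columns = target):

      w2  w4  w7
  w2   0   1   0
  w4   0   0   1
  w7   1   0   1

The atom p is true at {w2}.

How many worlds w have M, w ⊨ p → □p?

2

w2: p is T, □p is F. ✗
w4: p is F, □p is F. ✓
w7: p is F, □p is F. ✓
Satisfying worlds: {w4, w7}.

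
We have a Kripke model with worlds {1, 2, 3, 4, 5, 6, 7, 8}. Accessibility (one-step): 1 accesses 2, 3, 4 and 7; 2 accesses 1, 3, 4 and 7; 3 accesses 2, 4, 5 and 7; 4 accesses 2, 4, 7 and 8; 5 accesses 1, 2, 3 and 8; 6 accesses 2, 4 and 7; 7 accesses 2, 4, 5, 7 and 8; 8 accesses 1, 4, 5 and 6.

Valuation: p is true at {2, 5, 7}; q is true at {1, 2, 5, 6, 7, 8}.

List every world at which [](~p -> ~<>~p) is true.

∅

1: successors {2, 3, 4, 7}; ~p -> ~<>~p there: 2:T, 3:F, 4:F, 7:T. ✗
2: successors {1, 3, 4, 7}; ~p -> ~<>~p there: 1:F, 3:F, 4:F, 7:T. ✗
3: successors {2, 4, 5, 7}; ~p -> ~<>~p there: 2:T, 4:F, 5:T, 7:T. ✗
4: successors {2, 4, 7, 8}; ~p -> ~<>~p there: 2:T, 4:F, 7:T, 8:F. ✗
5: successors {1, 2, 3, 8}; ~p -> ~<>~p there: 1:F, 2:T, 3:F, 8:F. ✗
6: successors {2, 4, 7}; ~p -> ~<>~p there: 2:T, 4:F, 7:T. ✗
7: successors {2, 4, 5, 7, 8}; ~p -> ~<>~p there: 2:T, 4:F, 5:T, 7:T, 8:F. ✗
8: successors {1, 4, 5, 6}; ~p -> ~<>~p there: 1:F, 4:F, 5:T, 6:F. ✗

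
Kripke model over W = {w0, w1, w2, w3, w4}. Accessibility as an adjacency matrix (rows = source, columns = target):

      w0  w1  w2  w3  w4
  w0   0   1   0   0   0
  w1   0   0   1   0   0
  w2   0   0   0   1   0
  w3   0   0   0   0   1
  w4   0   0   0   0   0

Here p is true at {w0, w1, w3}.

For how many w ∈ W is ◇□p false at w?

3

w0: successors {w1}; □p there: w1:F. ✗
w1: successors {w2}; □p there: w2:T. ✓
w2: successors {w3}; □p there: w3:F. ✗
w3: successors {w4}; □p there: w4:T. ✓
w4: no successors, so ◇□p fails. ✗
Satisfying worlds: {w1, w3}.
So ◇□p fails at the other 3 worlds.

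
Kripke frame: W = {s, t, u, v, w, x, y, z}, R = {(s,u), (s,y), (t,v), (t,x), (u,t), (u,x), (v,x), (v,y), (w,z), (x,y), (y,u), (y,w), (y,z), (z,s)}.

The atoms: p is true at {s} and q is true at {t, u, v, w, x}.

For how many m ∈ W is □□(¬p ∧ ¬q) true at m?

0

s: successors {u, y}; □(¬p ∧ ¬q) there: u:F, y:F. ✗
t: successors {v, x}; □(¬p ∧ ¬q) there: v:F, x:T. ✗
u: successors {t, x}; □(¬p ∧ ¬q) there: t:F, x:T. ✗
v: successors {x, y}; □(¬p ∧ ¬q) there: x:T, y:F. ✗
w: successors {z}; □(¬p ∧ ¬q) there: z:F. ✗
x: successors {y}; □(¬p ∧ ¬q) there: y:F. ✗
y: successors {u, w, z}; □(¬p ∧ ¬q) there: u:F, w:T, z:F. ✗
z: successors {s}; □(¬p ∧ ¬q) there: s:F. ✗
Satisfying worlds: ∅.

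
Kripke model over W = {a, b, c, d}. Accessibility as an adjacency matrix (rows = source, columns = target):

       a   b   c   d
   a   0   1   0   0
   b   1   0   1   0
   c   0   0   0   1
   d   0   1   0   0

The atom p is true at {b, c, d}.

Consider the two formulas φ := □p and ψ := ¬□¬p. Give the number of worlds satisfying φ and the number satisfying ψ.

3 and 4

For □p:
a: successors {b}; p there: b:T. ✓
b: successors {a, c}; p there: a:F, c:T. ✗
c: successors {d}; p there: d:T. ✓
d: successors {b}; p there: b:T. ✓
— 3 worlds.
For ¬□¬p:
a: □¬p is F. ✓
b: □¬p is F. ✓
c: □¬p is F. ✓
d: □¬p is F. ✓
— 4 worlds.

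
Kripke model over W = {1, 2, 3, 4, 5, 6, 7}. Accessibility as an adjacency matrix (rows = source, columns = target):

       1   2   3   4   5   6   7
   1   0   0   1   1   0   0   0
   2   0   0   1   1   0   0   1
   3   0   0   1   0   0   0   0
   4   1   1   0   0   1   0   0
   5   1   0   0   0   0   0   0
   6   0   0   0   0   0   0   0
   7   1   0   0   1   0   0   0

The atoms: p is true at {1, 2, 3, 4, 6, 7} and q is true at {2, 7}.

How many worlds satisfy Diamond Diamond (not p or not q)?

1: successors {3, 4}; Diamond (not p or not q) there: 3:T, 4:T. ✓
2: successors {3, 4, 7}; Diamond (not p or not q) there: 3:T, 4:T, 7:T. ✓
3: successors {3}; Diamond (not p or not q) there: 3:T. ✓
4: successors {1, 2, 5}; Diamond (not p or not q) there: 1:T, 2:T, 5:T. ✓
5: successors {1}; Diamond (not p or not q) there: 1:T. ✓
6: no successors, so Diamond Diamond (not p or not q) fails. ✗
7: successors {1, 4}; Diamond (not p or not q) there: 1:T, 4:T. ✓
Satisfying worlds: {1, 2, 3, 4, 5, 7}.

6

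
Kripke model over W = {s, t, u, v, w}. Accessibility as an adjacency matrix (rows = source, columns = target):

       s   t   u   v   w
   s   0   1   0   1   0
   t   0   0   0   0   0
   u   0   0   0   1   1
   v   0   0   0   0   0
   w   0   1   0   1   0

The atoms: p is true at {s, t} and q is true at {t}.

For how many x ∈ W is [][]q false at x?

1

s: successors {t, v}; []q there: t:T, v:T. ✓
t: no successors, so [][]q holds vacuously. ✓
u: successors {v, w}; []q there: v:T, w:F. ✗
v: no successors, so [][]q holds vacuously. ✓
w: successors {t, v}; []q there: t:T, v:T. ✓
Satisfying worlds: {s, t, v, w}.
So [][]q fails at the other 1 world.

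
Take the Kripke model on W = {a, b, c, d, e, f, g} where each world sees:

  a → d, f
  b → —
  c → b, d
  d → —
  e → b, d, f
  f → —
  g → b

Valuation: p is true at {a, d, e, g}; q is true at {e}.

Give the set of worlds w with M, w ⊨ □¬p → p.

{a, c, d, e, g}

a: □¬p is F, p is T. ✓
b: □¬p is T, p is F. ✗
c: □¬p is F, p is F. ✓
d: □¬p is T, p is T. ✓
e: □¬p is F, p is T. ✓
f: □¬p is T, p is F. ✗
g: □¬p is T, p is T. ✓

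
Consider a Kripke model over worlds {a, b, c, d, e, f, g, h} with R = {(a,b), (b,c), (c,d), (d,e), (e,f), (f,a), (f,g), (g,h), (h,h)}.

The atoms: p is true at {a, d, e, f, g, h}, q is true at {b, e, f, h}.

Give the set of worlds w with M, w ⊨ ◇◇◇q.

a: successors {b}; ◇◇q there: b:F. ✗
b: successors {c}; ◇◇q there: c:T. ✓
c: successors {d}; ◇◇q there: d:T. ✓
d: successors {e}; ◇◇q there: e:F. ✗
e: successors {f}; ◇◇q there: f:T. ✓
f: successors {a, g}; ◇◇q there: a:F, g:T. ✓
g: successors {h}; ◇◇q there: h:T. ✓
h: successors {h}; ◇◇q there: h:T. ✓

{b, c, e, f, g, h}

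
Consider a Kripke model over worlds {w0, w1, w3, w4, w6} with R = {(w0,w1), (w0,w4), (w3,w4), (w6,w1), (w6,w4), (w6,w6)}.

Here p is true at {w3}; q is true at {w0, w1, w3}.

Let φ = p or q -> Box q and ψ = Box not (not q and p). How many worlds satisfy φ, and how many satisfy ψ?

For p or q -> Box q:
w0: p or q is T, Box q is F. ✗
w1: p or q is T, Box q is T. ✓
w3: p or q is T, Box q is F. ✗
w4: p or q is F, Box q is T. ✓
w6: p or q is F, Box q is F. ✓
— 3 worlds.
For Box not (not q and p):
w0: successors {w1, w4}; not (not q and p) there: w1:T, w4:T. ✓
w1: no successors, so Box not (not q and p) holds vacuously. ✓
w3: successors {w4}; not (not q and p) there: w4:T. ✓
w4: no successors, so Box not (not q and p) holds vacuously. ✓
w6: successors {w1, w4, w6}; not (not q and p) there: w1:T, w4:T, w6:T. ✓
— 5 worlds.

3 and 5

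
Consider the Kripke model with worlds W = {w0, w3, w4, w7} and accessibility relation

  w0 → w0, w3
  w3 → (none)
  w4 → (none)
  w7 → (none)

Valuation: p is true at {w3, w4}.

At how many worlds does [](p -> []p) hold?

w0: successors {w0, w3}; p -> []p there: w0:T, w3:T. ✓
w3: no successors, so [](p -> []p) holds vacuously. ✓
w4: no successors, so [](p -> []p) holds vacuously. ✓
w7: no successors, so [](p -> []p) holds vacuously. ✓
Satisfying worlds: {w0, w3, w4, w7}.

4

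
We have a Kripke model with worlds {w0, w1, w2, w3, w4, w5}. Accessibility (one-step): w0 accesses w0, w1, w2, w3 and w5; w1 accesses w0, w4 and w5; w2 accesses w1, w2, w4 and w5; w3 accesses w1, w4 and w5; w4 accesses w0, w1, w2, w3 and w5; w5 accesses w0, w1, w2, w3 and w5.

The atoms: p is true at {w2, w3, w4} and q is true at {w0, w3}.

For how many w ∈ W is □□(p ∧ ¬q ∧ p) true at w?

0

w0: successors {w0, w1, w2, w3, w5}; □(p ∧ ¬q ∧ p) there: w0:F, w1:F, w2:F, w3:F, w5:F. ✗
w1: successors {w0, w4, w5}; □(p ∧ ¬q ∧ p) there: w0:F, w4:F, w5:F. ✗
w2: successors {w1, w2, w4, w5}; □(p ∧ ¬q ∧ p) there: w1:F, w2:F, w4:F, w5:F. ✗
w3: successors {w1, w4, w5}; □(p ∧ ¬q ∧ p) there: w1:F, w4:F, w5:F. ✗
w4: successors {w0, w1, w2, w3, w5}; □(p ∧ ¬q ∧ p) there: w0:F, w1:F, w2:F, w3:F, w5:F. ✗
w5: successors {w0, w1, w2, w3, w5}; □(p ∧ ¬q ∧ p) there: w0:F, w1:F, w2:F, w3:F, w5:F. ✗
Satisfying worlds: ∅.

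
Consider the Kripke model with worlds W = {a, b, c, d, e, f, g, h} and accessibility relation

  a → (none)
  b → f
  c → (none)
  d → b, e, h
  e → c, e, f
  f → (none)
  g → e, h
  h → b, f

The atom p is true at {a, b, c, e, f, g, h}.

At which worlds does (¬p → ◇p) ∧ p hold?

a: ¬p → ◇p is T, p is T. ✓
b: ¬p → ◇p is T, p is T. ✓
c: ¬p → ◇p is T, p is T. ✓
d: ¬p → ◇p is T, p is F. ✗
e: ¬p → ◇p is T, p is T. ✓
f: ¬p → ◇p is T, p is T. ✓
g: ¬p → ◇p is T, p is T. ✓
h: ¬p → ◇p is T, p is T. ✓

{a, b, c, e, f, g, h}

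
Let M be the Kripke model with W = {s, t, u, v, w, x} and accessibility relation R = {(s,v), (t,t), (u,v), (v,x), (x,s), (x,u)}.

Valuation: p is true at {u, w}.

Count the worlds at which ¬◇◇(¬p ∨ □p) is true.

1

s: ◇◇(¬p ∨ □p) is T. ✗
t: ◇◇(¬p ∨ □p) is T. ✗
u: ◇◇(¬p ∨ □p) is T. ✗
v: ◇◇(¬p ∨ □p) is T. ✗
w: ◇◇(¬p ∨ □p) is F. ✓
x: ◇◇(¬p ∨ □p) is T. ✗
Satisfying worlds: {w}.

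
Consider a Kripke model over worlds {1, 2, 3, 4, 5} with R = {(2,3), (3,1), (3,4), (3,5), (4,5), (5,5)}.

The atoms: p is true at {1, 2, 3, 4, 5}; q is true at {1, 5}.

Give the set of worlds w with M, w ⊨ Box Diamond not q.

{1, 2}

1: no successors, so Box Diamond not q holds vacuously. ✓
2: successors {3}; Diamond not q there: 3:T. ✓
3: successors {1, 4, 5}; Diamond not q there: 1:F, 4:F, 5:F. ✗
4: successors {5}; Diamond not q there: 5:F. ✗
5: successors {5}; Diamond not q there: 5:F. ✗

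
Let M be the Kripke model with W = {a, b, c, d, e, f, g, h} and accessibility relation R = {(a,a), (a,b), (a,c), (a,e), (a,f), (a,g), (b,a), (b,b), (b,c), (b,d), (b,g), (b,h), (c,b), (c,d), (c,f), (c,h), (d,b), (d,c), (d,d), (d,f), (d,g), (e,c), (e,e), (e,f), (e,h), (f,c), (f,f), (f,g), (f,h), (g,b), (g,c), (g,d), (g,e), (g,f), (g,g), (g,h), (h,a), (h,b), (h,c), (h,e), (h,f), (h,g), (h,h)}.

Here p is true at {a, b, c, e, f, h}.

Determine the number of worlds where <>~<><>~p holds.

0

a: successors {a, b, c, e, f, g}; ~<><>~p there: a:F, b:F, c:F, e:F, f:F, g:F. ✗
b: successors {a, b, c, d, g, h}; ~<><>~p there: a:F, b:F, c:F, d:F, g:F, h:F. ✗
c: successors {b, d, f, h}; ~<><>~p there: b:F, d:F, f:F, h:F. ✗
d: successors {b, c, d, f, g}; ~<><>~p there: b:F, c:F, d:F, f:F, g:F. ✗
e: successors {c, e, f, h}; ~<><>~p there: c:F, e:F, f:F, h:F. ✗
f: successors {c, f, g, h}; ~<><>~p there: c:F, f:F, g:F, h:F. ✗
g: successors {b, c, d, e, f, g, h}; ~<><>~p there: b:F, c:F, d:F, e:F, f:F, g:F, h:F. ✗
h: successors {a, b, c, e, f, g, h}; ~<><>~p there: a:F, b:F, c:F, e:F, f:F, g:F, h:F. ✗
Satisfying worlds: ∅.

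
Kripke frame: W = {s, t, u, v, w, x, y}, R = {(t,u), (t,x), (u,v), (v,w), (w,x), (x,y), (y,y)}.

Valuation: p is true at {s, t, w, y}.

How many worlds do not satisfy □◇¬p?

5

s: no successors, so □◇¬p holds vacuously. ✓
t: successors {u, x}; ◇¬p there: u:T, x:F. ✗
u: successors {v}; ◇¬p there: v:F. ✗
v: successors {w}; ◇¬p there: w:T. ✓
w: successors {x}; ◇¬p there: x:F. ✗
x: successors {y}; ◇¬p there: y:F. ✗
y: successors {y}; ◇¬p there: y:F. ✗
Satisfying worlds: {s, v}.
So □◇¬p fails at the other 5 worlds.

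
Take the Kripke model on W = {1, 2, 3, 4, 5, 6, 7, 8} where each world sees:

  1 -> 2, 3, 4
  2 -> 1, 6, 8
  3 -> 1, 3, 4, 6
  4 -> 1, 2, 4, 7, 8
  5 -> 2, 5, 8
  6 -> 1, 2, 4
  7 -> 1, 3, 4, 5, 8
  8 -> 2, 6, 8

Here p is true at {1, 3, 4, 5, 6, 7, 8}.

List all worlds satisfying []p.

1: successors {2, 3, 4}; p there: 2:F, 3:T, 4:T. ✗
2: successors {1, 6, 8}; p there: 1:T, 6:T, 8:T. ✓
3: successors {1, 3, 4, 6}; p there: 1:T, 3:T, 4:T, 6:T. ✓
4: successors {1, 2, 4, 7, 8}; p there: 1:T, 2:F, 4:T, 7:T, 8:T. ✗
5: successors {2, 5, 8}; p there: 2:F, 5:T, 8:T. ✗
6: successors {1, 2, 4}; p there: 1:T, 2:F, 4:T. ✗
7: successors {1, 3, 4, 5, 8}; p there: 1:T, 3:T, 4:T, 5:T, 8:T. ✓
8: successors {2, 6, 8}; p there: 2:F, 6:T, 8:T. ✗

{2, 3, 7}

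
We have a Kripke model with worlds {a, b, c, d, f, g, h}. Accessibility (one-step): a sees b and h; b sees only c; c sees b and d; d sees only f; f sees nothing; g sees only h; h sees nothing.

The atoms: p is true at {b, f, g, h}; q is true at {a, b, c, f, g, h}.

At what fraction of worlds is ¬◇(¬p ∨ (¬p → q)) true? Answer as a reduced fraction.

a: ◇(¬p ∨ (¬p → q)) is T. ✗
b: ◇(¬p ∨ (¬p → q)) is T. ✗
c: ◇(¬p ∨ (¬p → q)) is T. ✗
d: ◇(¬p ∨ (¬p → q)) is T. ✗
f: ◇(¬p ∨ (¬p → q)) is F. ✓
g: ◇(¬p ∨ (¬p → q)) is T. ✗
h: ◇(¬p ∨ (¬p → q)) is F. ✓
That's 2 of 7 worlds, so 2/7.

2/7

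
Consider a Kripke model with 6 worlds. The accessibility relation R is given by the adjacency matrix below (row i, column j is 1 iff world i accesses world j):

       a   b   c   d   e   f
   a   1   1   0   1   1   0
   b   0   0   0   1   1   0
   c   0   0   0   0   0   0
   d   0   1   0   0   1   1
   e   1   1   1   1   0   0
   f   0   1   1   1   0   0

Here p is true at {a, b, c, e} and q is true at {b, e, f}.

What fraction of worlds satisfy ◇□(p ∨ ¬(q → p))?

2/3

a: successors {a, b, d, e}; □(p ∨ ¬(q → p)) there: a:F, b:F, d:T, e:F. ✓
b: successors {d, e}; □(p ∨ ¬(q → p)) there: d:T, e:F. ✓
c: no successors, so ◇□(p ∨ ¬(q → p)) fails. ✗
d: successors {b, e, f}; □(p ∨ ¬(q → p)) there: b:F, e:F, f:F. ✗
e: successors {a, b, c, d}; □(p ∨ ¬(q → p)) there: a:F, b:F, c:T, d:T. ✓
f: successors {b, c, d}; □(p ∨ ¬(q → p)) there: b:F, c:T, d:T. ✓
That's 4 of 6 worlds, so 4/6 = 2/3.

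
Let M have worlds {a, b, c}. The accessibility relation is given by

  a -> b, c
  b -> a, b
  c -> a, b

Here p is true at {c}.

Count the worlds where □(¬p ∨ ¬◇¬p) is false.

1

a: successors {b, c}; ¬p ∨ ¬◇¬p there: b:T, c:F. ✗
b: successors {a, b}; ¬p ∨ ¬◇¬p there: a:T, b:T. ✓
c: successors {a, b}; ¬p ∨ ¬◇¬p there: a:T, b:T. ✓
Satisfying worlds: {b, c}.
So □(¬p ∨ ¬◇¬p) fails at the other 1 world.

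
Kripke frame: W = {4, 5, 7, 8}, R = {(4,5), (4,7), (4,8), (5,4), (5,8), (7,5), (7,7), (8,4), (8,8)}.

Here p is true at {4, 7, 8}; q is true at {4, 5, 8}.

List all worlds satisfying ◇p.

4: successors {5, 7, 8}; p there: 5:F, 7:T, 8:T. ✓
5: successors {4, 8}; p there: 4:T, 8:T. ✓
7: successors {5, 7}; p there: 5:F, 7:T. ✓
8: successors {4, 8}; p there: 4:T, 8:T. ✓

{4, 5, 7, 8}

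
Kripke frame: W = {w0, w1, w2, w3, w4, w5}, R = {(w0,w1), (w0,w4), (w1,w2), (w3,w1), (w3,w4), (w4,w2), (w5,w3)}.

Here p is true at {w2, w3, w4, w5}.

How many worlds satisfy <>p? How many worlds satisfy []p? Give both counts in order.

For <>p:
w0: successors {w1, w4}; p there: w1:F, w4:T. ✓
w1: successors {w2}; p there: w2:T. ✓
w2: no successors, so <>p fails. ✗
w3: successors {w1, w4}; p there: w1:F, w4:T. ✓
w4: successors {w2}; p there: w2:T. ✓
w5: successors {w3}; p there: w3:T. ✓
— 5 worlds.
For []p:
w0: successors {w1, w4}; p there: w1:F, w4:T. ✗
w1: successors {w2}; p there: w2:T. ✓
w2: no successors, so []p holds vacuously. ✓
w3: successors {w1, w4}; p there: w1:F, w4:T. ✗
w4: successors {w2}; p there: w2:T. ✓
w5: successors {w3}; p there: w3:T. ✓
— 4 worlds.

5 and 4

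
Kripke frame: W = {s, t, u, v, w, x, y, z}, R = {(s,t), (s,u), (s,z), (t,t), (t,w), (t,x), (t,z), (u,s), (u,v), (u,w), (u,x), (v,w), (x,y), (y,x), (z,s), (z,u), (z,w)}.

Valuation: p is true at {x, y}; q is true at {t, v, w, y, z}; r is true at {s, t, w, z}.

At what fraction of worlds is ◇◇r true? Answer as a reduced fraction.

1/2

s: successors {t, u, z}; ◇r there: t:T, u:T, z:T. ✓
t: successors {t, w, x, z}; ◇r there: t:T, w:F, x:F, z:T. ✓
u: successors {s, v, w, x}; ◇r there: s:T, v:T, w:F, x:F. ✓
v: successors {w}; ◇r there: w:F. ✗
w: no successors, so ◇◇r fails. ✗
x: successors {y}; ◇r there: y:F. ✗
y: successors {x}; ◇r there: x:F. ✗
z: successors {s, u, w}; ◇r there: s:T, u:T, w:F. ✓
That's 4 of 8 worlds, so 4/8 = 1/2.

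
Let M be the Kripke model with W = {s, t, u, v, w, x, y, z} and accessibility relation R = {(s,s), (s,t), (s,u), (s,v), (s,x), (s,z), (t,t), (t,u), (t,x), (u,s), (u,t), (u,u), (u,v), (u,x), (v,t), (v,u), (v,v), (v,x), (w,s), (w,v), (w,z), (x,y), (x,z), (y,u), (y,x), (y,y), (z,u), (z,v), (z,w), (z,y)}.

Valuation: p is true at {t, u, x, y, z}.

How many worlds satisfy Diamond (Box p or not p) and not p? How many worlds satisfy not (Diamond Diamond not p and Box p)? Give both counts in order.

For Diamond (Box p or not p) and not p:
s: Diamond (Box p or not p) is T, not p is T. ✓
t: Diamond (Box p or not p) is T, not p is F. ✗
u: Diamond (Box p or not p) is T, not p is F. ✗
v: Diamond (Box p or not p) is T, not p is T. ✓
w: Diamond (Box p or not p) is T, not p is T. ✓
x: Diamond (Box p or not p) is T, not p is F. ✗
y: Diamond (Box p or not p) is T, not p is F. ✗
z: Diamond (Box p or not p) is T, not p is F. ✗
— 3 worlds.
For not (Diamond Diamond not p and Box p):
s: Diamond Diamond not p and Box p is F. ✓
t: Diamond Diamond not p and Box p is T. ✗
u: Diamond Diamond not p and Box p is F. ✓
v: Diamond Diamond not p and Box p is F. ✓
w: Diamond Diamond not p and Box p is F. ✓
x: Diamond Diamond not p and Box p is T. ✗
y: Diamond Diamond not p and Box p is T. ✗
z: Diamond Diamond not p and Box p is F. ✓
— 5 worlds.

3 and 5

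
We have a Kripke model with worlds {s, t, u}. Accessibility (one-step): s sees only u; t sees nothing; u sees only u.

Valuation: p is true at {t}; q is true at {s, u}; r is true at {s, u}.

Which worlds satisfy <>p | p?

s: <>p is F, p is F. ✗
t: <>p is F, p is T. ✓
u: <>p is F, p is F. ✗

{t}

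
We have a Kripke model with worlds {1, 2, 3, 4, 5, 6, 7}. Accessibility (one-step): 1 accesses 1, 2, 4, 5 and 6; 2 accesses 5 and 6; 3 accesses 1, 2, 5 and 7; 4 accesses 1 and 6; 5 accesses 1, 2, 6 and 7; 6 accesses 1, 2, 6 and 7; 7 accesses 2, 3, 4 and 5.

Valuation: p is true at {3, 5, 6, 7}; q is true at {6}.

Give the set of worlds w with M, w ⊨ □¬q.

1: successors {1, 2, 4, 5, 6}; ¬q there: 1:T, 2:T, 4:T, 5:T, 6:F. ✗
2: successors {5, 6}; ¬q there: 5:T, 6:F. ✗
3: successors {1, 2, 5, 7}; ¬q there: 1:T, 2:T, 5:T, 7:T. ✓
4: successors {1, 6}; ¬q there: 1:T, 6:F. ✗
5: successors {1, 2, 6, 7}; ¬q there: 1:T, 2:T, 6:F, 7:T. ✗
6: successors {1, 2, 6, 7}; ¬q there: 1:T, 2:T, 6:F, 7:T. ✗
7: successors {2, 3, 4, 5}; ¬q there: 2:T, 3:T, 4:T, 5:T. ✓

{3, 7}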